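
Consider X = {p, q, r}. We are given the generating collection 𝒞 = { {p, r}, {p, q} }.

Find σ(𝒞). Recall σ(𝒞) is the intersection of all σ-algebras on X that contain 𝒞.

Begin from { {}, {p, q}, {p, r}, X } (that is, 𝒞 plus ∅ and X).
Iteration 1 (2 new):
  {q}  = complement {p, r}
  {r}  = complement {p, q}
  (now 6)
Iteration 2 adds 1:
  {q, r}  = {r} ∪ {q}
  (now 7)
Iteration 3: 1 new —
  {p}  = complement {q, r}
  (now 8)
After Iteration 4 the family is unchanged; done.

|σ(𝒞)| = 8.  σ(𝒞) = { {}, {p}, {q}, {r}, {p, q}, {p, r}, {q, r}, X }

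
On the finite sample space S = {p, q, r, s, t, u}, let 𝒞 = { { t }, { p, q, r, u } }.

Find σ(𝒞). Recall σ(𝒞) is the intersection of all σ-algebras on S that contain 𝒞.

σ(𝒞) (8 sets): { {  }, { s }, { t }, { s, t }, { p, q, r, u }, { p, q, r, s, u }, { p, q, r, t, u }, S }

Check:
Begin from { {  }, { t }, { p, q, r, u }, S } (that is, 𝒞 plus ∅ and S).
Round 1: +3 →
  { s, t }  = S∖{ p, q, r, u }
  { p, q, r, s, u }  = S∖{ t }
  { p, q, r, t, u }  = { p, q, r, u } ∪ { t }
  |family| = 7
Round 2. New:
  { s }  = S∖{ p, q, r, t, u }
  |family| = 8
Round 3: already closed under ᶜ and ∪.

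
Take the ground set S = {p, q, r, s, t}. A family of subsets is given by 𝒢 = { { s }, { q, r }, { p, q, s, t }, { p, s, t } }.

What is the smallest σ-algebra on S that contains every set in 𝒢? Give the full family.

σ(𝒢) = { {  }, { q }, { r }, { s }, { p, t }, { q, r }, { q, s }, { r, s }, { p, q, t }, { p, r, t }, { p, s, t }, { q, r, s }, { p, q, r, t }, { p, q, s, t }, { p, r, s, t }, S }

Check:
Start: 𝒢 ∪ {∅, S} = { {  }, { s }, { q, r }, { p, s, t }, { p, q, s, t }, S }.
Iteration 1 (3 new):
  { r }  = S∖{ p, q, s, t }
  { q, r, s }  = { q, r } ∪ { s }
  { p, q, r, t }  = S∖{ s }
  (now 9)
Iteration 2 adds 3:
  { p, t }  = S∖{ q, r, s }
  { r, s }  = { r } ∪ { s }
  { p, r, s, t }  = { p, s, t } ∪ { r }
  (now 12)
Iteration 3: +3 →
  { q }  = S∖{ p, r, s, t }
  { p, q, t }  = S∖{ r, s }
  { p, r, t }  = { r } ∪ { p, t }
  (now 15)
Iteration 4: +1 →
  { q, s }  = S∖{ p, r, t }
  (now 16)
Iteration 5: stable.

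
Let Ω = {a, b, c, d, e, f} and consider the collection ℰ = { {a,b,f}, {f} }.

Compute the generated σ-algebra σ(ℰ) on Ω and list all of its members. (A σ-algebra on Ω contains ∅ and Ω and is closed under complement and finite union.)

σ(ℰ) = { {}, {f}, {a,b}, {a,b,f}, {c,d,e}, {c,d,e,f}, {a,b,c,d,e}, Ω }

Check:
Initial family (4 sets): { {}, {f}, {a,b,f}, Ω }.
Step 1. New:
  {c,d,e}  = complement {a,b,f}
  {a,b,c,d,e}  = complement {f}
Step 2. New:
  {c,d,e,f}  = {c,d,e} ∪ {f}
Step 3. New:
  {a,b}  = complement {c,d,e,f}
Step 4 adds nothing — fixpoint reached.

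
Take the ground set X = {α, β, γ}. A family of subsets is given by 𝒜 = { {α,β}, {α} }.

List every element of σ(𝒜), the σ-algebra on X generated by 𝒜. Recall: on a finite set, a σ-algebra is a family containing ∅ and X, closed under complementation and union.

Answer: σ(𝒜) = { {}, {α}, {β}, {γ}, {α,β}, {α,γ}, {β,γ}, X }

Check:
Seed the family with 𝒜 together with ∅ and X: { {}, {α}, {α,β}, X }.
Iteration 1: +2 →
  {γ}  = ᶜ of {α,β}
  {β,γ}  = ᶜ of {α}
  |family| = 6
Iteration 2. New:
  {α,γ}  = {γ} ∪ {α}
  |family| = 7
Iteration 3. New:
  {β}  = ᶜ of {α,γ}
  |family| = 8
After Iteration 4 the family is unchanged; done.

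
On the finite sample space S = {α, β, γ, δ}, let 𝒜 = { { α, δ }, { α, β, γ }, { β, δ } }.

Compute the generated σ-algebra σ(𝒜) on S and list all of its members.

Seed the family with 𝒜 together with ∅ and S: { {  }, { α, δ }, { β, δ }, { α, β, γ }, S }.
Step 1 (4 new):
  { δ }  = complement { α, β, γ }
  { α, γ }  = complement { β, δ }
  { β, γ }  = complement { α, δ }
  { α, β, δ }  = { α, δ } ∪ { β, δ }
  — 9 sets.
Step 2: 3 new —
  { γ }  = complement { α, β, δ }
  { α, γ, δ }  = { α, δ } ∪ { α, γ }
  { β, γ, δ }  = { β, γ } ∪ { δ }
  — 12 sets.
Step 3: +3 →
  { α }  = complement { β, γ, δ }
  { β }  = complement { α, γ, δ }
  { γ, δ }  = { γ } ∪ { δ }
  — 15 sets.
Step 4. New:
  { α, β }  = complement { γ, δ }
  — 16 sets.
Step 5: stable.

Hence σ(𝒜) has 16 members: { {  }, { α }, { β }, { γ }, { δ }, { α, β }, { α, γ }, { α, δ }, { β, γ }, { β, δ }, { γ, δ }, { α, β, γ }, { α, β, δ }, { α, γ, δ }, { β, γ, δ }, S }.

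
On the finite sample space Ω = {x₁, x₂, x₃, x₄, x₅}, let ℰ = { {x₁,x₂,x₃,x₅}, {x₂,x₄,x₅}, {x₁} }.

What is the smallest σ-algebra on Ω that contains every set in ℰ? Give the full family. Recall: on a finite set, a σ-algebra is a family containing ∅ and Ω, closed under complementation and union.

Seed the family with ℰ together with ∅ and Ω: { ∅, {x₁}, {x₂,x₄,x₅}, {x₁,x₂,x₃,x₅}, Ω }.
Round 1: +4 →
  {x₄}  = Ω∖{x₁,x₂,x₃,x₅}
  {x₁,x₃}  = Ω∖{x₂,x₄,x₅}
  {x₁,x₂,x₄,x₅}  = {x₂,x₄,x₅} ∪ {x₁}
  {x₂,x₃,x₄,x₅}  = Ω∖{x₁}
Round 2 adds 3:
  {x₃}  = Ω∖{x₁,x₂,x₄,x₅}
  {x₁,x₄}  = {x₄} ∪ {x₁}
  {x₁,x₃,x₄}  = {x₁,x₃} ∪ {x₄}
Round 3 (3 new):
  {x₂,x₅}  = Ω∖{x₁,x₃,x₄}
  {x₃,x₄}  = {x₃} ∪ {x₄}
  {x₂,x₃,x₅}  = Ω∖{x₁,x₄}
Round 4. New:
  {x₁,x₂,x₅}  = Ω∖{x₃,x₄}
Round 5 adds nothing — fixpoint reached.

Hence σ(ℰ) has 16 members: { ∅, {x₁}, {x₃}, {x₄}, {x₁,x₃}, {x₁,x₄}, {x₂,x₅}, {x₃,x₄}, {x₁,x₂,x₅}, {x₁,x₃,x₄}, {x₂,x₃,x₅}, {x₂,x₄,x₅}, {x₁,x₂,x₃,x₅}, {x₁,x₂,x₄,x₅}, {x₂,x₃,x₄,x₅}, Ω }.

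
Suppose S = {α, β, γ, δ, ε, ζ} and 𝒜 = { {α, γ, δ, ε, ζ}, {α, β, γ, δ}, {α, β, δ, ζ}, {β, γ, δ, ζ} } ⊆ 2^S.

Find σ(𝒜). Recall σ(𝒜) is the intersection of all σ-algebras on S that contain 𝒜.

Answer: σ(𝒜) = { {}, {α}, {β}, {γ}, {δ}, {ε}, {ζ}, {α, β}, {α, γ}, {α, δ}, {α, ε}, {α, ζ}, {β, γ}, {β, δ}, {β, ε}, {β, ζ}, {γ, δ}, {γ, ε}, {γ, ζ}, {δ, ε}, {δ, ζ}, {ε, ζ}, {α, β, γ}, {α, β, δ}, {α, β, ε}, {α, β, ζ}, {α, γ, δ}, {α, γ, ε}, {α, γ, ζ}, {α, δ, ε}, {α, δ, ζ}, {α, ε, ζ}, {β, γ, δ}, {β, γ, ε}, {β, γ, ζ}, {β, δ, ε}, {β, δ, ζ}, {β, ε, ζ}, {γ, δ, ε}, {γ, δ, ζ}, {γ, ε, ζ}, {δ, ε, ζ}, {α, β, γ, δ}, {α, β, γ, ε}, {α, β, γ, ζ}, {α, β, δ, ε}, {α, β, δ, ζ}, {α, β, ε, ζ}, {α, γ, δ, ε}, {α, γ, δ, ζ}, {α, γ, ε, ζ}, {α, δ, ε, ζ}, {β, γ, δ, ε}, {β, γ, δ, ζ}, {β, γ, ε, ζ}, {β, δ, ε, ζ}, {γ, δ, ε, ζ}, {α, β, γ, δ, ε}, {α, β, γ, δ, ζ}, {α, β, γ, ε, ζ}, {α, β, δ, ε, ζ}, {α, γ, δ, ε, ζ}, {β, γ, δ, ε, ζ}, S }

Trace:
Take S₀ = 𝒜 ∪ {∅, S} = { {}, {α, β, γ, δ}, {α, β, δ, ζ}, {β, γ, δ, ζ}, {α, γ, δ, ε, ζ}, S }.
Iteration 1: 5 new —
  {β}  = complement {α, γ, δ, ε, ζ}
  {α, ε}  = complement {β, γ, δ, ζ}
  {γ, ε}  = complement {α, β, δ, ζ}
  {ε, ζ}  = complement {α, β, γ, δ}
  {α, β, γ, δ, ζ}  = {α, β, δ, ζ} ∪ {β, γ, δ, ζ}
Iteration 2: 10 new —
  {ε}  = complement {α, β, γ, δ, ζ}
  {α, β, ε}  = {β} ∪ {α, ε}
  {α, γ, ε}  = {α, ε} ∪ {γ, ε}
  {α, ε, ζ}  = {ε, ζ} ∪ {α, ε}
  {β, γ, ε}  = {β} ∪ {γ, ε}
  {β, ε, ζ}  = {ε, ζ} ∪ {β}
  {γ, ε, ζ}  = {ε, ζ} ∪ {γ, ε}
  {α, β, γ, δ, ε}  = {α, ε} ∪ {α, β, γ, δ}
  {α, β, δ, ε, ζ}  = {α, β, δ, ζ} ∪ {ε, ζ}
  {β, γ, δ, ε, ζ}  = {ε, ζ} ∪ {β, γ, δ, ζ}
Iteration 3: +15 →
  {α}  = complement {β, γ, δ, ε, ζ}
  {γ}  = complement {α, β, δ, ε, ζ}
  {ζ}  = complement {α, β, γ, δ, ε}
  {β, ε}  = {β} ∪ {ε}
  {α, β, δ}  = complement {γ, ε, ζ}
  {α, γ, δ}  = complement {β, ε, ζ}
  {α, δ, ζ}  = complement {β, γ, ε}
  {β, γ, δ}  = complement {α, ε, ζ}
  {β, δ, ζ}  = complement {α, γ, ε}
  {γ, δ, ζ}  = complement {α, β, ε}
  {α, β, γ, ε}  = {α, γ, ε} ∪ {β}
  {α, β, ε, ζ}  = {ε, ζ} ∪ {α, β, ε}
  {α, γ, ε, ζ}  = {ε, ζ} ∪ {α, γ, ε}
  {β, γ, ε, ζ}  = {ε, ζ} ∪ {β, γ, ε}
  {α, β, γ, ε, ζ}  = {α, γ, ε} ∪ {β, ε, ζ}
Iteration 4 adds 18:
  {δ}  = complement {α, β, γ, ε, ζ}
  {α, β}  = {β} ∪ {α}
  {α, γ}  = {γ} ∪ {α}
  {α, δ}  = complement {β, γ, ε, ζ}
  {α, ζ}  = {ζ} ∪ {α}
  {β, γ}  = {β} ∪ {γ}
  {β, δ}  = complement {α, γ, ε, ζ}
  {β, ζ}  = {β} ∪ {ζ}
  {γ, δ}  = complement {α, β, ε, ζ}
  {γ, ζ}  = {ζ} ∪ {γ}
  {δ, ζ}  = complement {α, β, γ, ε}
  {α, β, δ, ε}  = {β, ε} ∪ {α, β, δ}
  {α, γ, δ, ε}  = {α, γ, ε} ∪ {α, γ, δ}
  {α, γ, δ, ζ}  = complement {β, ε}
  {α, δ, ε, ζ}  = {ε, ζ} ∪ {α, δ, ζ}
  {β, γ, δ, ε}  = {β, ε} ∪ {β, γ, δ}
  {β, δ, ε, ζ}  = {β, δ, ζ} ∪ {β, ε}
  {γ, δ, ε, ζ}  = {ε, ζ} ∪ {γ, δ, ζ}
Iteration 5 adds 10:
  {δ, ε}  = {ε} ∪ {δ}
  {α, β, γ}  = {β} ∪ {α, γ}
  {α, β, ζ}  = {α, ζ} ∪ {β}
  {α, γ, ζ}  = {α, ζ} ∪ {α, γ}
  {α, δ, ε}  = {α, δ} ∪ {α, ε}
  {β, γ, ζ}  = {β} ∪ {γ, ζ}
  {β, δ, ε}  = {β, ε} ∪ {β, δ}
  {γ, δ, ε}  = {γ, δ} ∪ {γ, ε}
  {δ, ε, ζ}  = {ε, ζ} ∪ {δ, ζ}
  {α, β, γ, ζ}  = {α, ζ} ∪ {β, γ}
Iteration 6: already closed under ᶜ and ∪.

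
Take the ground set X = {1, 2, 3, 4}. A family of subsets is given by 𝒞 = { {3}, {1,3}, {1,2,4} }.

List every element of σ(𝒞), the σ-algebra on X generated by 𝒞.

Answer: σ(𝒞) = { ∅, {1}, {3}, {1,3}, {2,4}, {1,2,4}, {2,3,4}, X }

Trace:
Start: 𝒞 ∪ {∅, X} = { ∅, {3}, {1,3}, {1,2,4}, X }.
Step 1 (1 new):
  {2,4}  = {1,3}ᶜ
  [6 total]
Step 2 (1 new):
  {2,3,4}  = {3} ∪ {2,4}
  [7 total]
Step 3. New:
  {1}  = {2,3,4}ᶜ
  [8 total]
Step 4: already closed under ᶜ and ∪.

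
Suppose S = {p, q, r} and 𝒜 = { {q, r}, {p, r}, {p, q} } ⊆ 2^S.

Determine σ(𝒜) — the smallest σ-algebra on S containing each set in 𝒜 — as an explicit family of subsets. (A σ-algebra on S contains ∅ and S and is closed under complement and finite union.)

|σ(𝒜)| = 8.  σ(𝒜) = { {}, {p}, {q}, {r}, {p, q}, {p, r}, {q, r}, S }

Working:
Seed the family with 𝒜 together with ∅ and S: { {}, {p, q}, {p, r}, {q, r}, S }.
Iteration 1 (3 new):
  {p}  = S∖{q, r}
  {q}  = S∖{p, r}
  {r}  = S∖{p, q}
  |family| = 8
Iteration 2: stable.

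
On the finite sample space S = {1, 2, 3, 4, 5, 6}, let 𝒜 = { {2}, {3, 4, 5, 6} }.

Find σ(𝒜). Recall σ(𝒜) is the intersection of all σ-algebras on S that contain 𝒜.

|σ(𝒜)| = 8.  σ(𝒜) = { ∅, {1}, {2}, {1, 2}, {3, 4, 5, 6}, {1, 3, 4, 5, 6}, {2, 3, 4, 5, 6}, S }

Trace:
Initial family (4 sets): { ∅, {2}, {3, 4, 5, 6}, S }.
Pass 1: +3 →
  {1, 2}  = {3, 4, 5, 6}ᶜ
  {1, 3, 4, 5, 6}  = {2}ᶜ
  {2, 3, 4, 5, 6}  = {2} ∪ {3, 4, 5, 6}
Pass 2 adds 1:
  {1}  = {2, 3, 4, 5, 6}ᶜ
Pass 3: already closed under ᶜ and ∪.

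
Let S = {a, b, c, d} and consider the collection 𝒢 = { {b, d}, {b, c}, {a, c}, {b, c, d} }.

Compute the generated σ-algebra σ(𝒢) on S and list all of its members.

σ(𝒢) (16 sets): { {}, {a}, {b}, {c}, {d}, {a, b}, {a, c}, {a, d}, {b, c}, {b, d}, {c, d}, {a, b, c}, {a, b, d}, {a, c, d}, {b, c, d}, S }

Check:
Take S₀ = 𝒢 ∪ {∅, S} = { {}, {a, c}, {b, c}, {b, d}, {b, c, d}, S }.
Iteration 1. New:
  {a}  = S∖{b, c, d}
  {a, d}  = S∖{b, c}
  {a, b, c}  = {b, c} ∪ {a, c}
  [9 total]
Iteration 2 (3 new):
  {d}  = S∖{a, b, c}
  {a, b, d}  = {a, d} ∪ {b, d}
  {a, c, d}  = {a, d} ∪ {a, c}
  [12 total]
Iteration 3. New:
  {b}  = S∖{a, c, d}
  {c}  = S∖{a, b, d}
  [14 total]
Iteration 4 (2 new):
  {a, b}  = {b} ∪ {a}
  {c, d}  = {c} ∪ {d}
  [16 total]
Iteration 5: stable.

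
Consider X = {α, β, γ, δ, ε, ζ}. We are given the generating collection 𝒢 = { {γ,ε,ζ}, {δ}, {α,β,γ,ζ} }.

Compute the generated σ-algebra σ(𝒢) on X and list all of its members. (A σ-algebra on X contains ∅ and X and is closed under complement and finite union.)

Begin from { ∅, {δ}, {γ,ε,ζ}, {α,β,γ,ζ}, X } (that is, 𝒢 plus ∅ and X).
Step 1 adds 5:
  {δ,ε}  = {α,β,γ,ζ}ᶜ
  {α,β,δ}  = {γ,ε,ζ}ᶜ
  {γ,δ,ε,ζ}  = {γ,ε,ζ} ∪ {δ}
  {α,β,γ,δ,ζ}  = {δ} ∪ {α,β,γ,ζ}
  {α,β,γ,ε,ζ}  = {δ}ᶜ
  [10 total]
Step 2: +3 →
  {ε}  = {α,β,γ,δ,ζ}ᶜ
  {α,β}  = {γ,δ,ε,ζ}ᶜ
  {α,β,δ,ε}  = {α,β,δ} ∪ {δ,ε}
  [13 total]
Step 3 adds 2:
  {γ,ζ}  = {α,β,δ,ε}ᶜ
  {α,β,ε}  = {α,β} ∪ {ε}
  [15 total]
Step 4. New:
  {γ,δ,ζ}  = {α,β,ε}ᶜ
  [16 total]
Step 5: closed — nothing new.

σ(𝒢) = { ∅, {δ}, {ε}, {α,β}, {γ,ζ}, {δ,ε}, {α,β,δ}, {α,β,ε}, {γ,δ,ζ}, {γ,ε,ζ}, {α,β,γ,ζ}, {α,β,δ,ε}, {γ,δ,ε,ζ}, {α,β,γ,δ,ζ}, {α,β,γ,ε,ζ}, X }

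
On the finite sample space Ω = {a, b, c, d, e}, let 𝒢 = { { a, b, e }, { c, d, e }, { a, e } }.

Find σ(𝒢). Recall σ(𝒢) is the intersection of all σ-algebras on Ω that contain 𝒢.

σ(𝒢) = { {}, { a }, { b }, { e }, { a, b }, { a, e }, { b, e }, { c, d }, { a, b, e }, { a, c, d }, { b, c, d }, { c, d, e }, { a, b, c, d }, { a, c, d, e }, { b, c, d, e }, Ω }

Derivation:
Begin from { {}, { a, e }, { a, b, e }, { c, d, e }, Ω } (that is, 𝒢 plus ∅ and Ω).
Pass 1. New:
  { a, b }  = ᶜ of { c, d, e }
  { c, d }  = ᶜ of { a, b, e }
  { b, c, d }  = ᶜ of { a, e }
  { a, c, d, e }  = { c, d, e } ∪ { a, e }
Pass 2. New:
  { b }  = ᶜ of { a, c, d, e }
  { a, b, c, d }  = { c, d } ∪ { a, b }
  { b, c, d, e }  = { c, d, e } ∪ { b, c, d }
Pass 3 adds 2:
  { a }  = ᶜ of { b, c, d, e }
  { e }  = ᶜ of { a, b, c, d }
Pass 4 (2 new):
  { b, e }  = { b } ∪ { e }
  { a, c, d }  = { c, d } ∪ { a }
Pass 5: no new sets; the family is a σ-algebra.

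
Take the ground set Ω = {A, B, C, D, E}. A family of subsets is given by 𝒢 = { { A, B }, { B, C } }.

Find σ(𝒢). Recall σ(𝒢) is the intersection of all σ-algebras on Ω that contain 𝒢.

Answer: σ(𝒢) = { {}, { A }, { B }, { C }, { A, B }, { A, C }, { B, C }, { D, E }, { A, B, C }, { A, D, E }, { B, D, E }, { C, D, E }, { A, B, D, E }, { A, C, D, E }, { B, C, D, E }, Ω }

Trace:
Take S₀ = 𝒢 ∪ {∅, Ω} = { {}, { A, B }, { B, C }, Ω }.
Round 1: +3 →
  { A, B, C }  = { A, B } ∪ { B, C }
  { A, D, E }  = ᶜ of { B, C }
  { C, D, E }  = ᶜ of { A, B }
  — 7 sets.
Round 2 adds 4:
  { D, E }  = ᶜ of { A, B, C }
  { A, B, D, E }  = { A, D, E } ∪ { A, B }
  { A, C, D, E }  = { A, D, E } ∪ { C, D, E }
  { B, C, D, E }  = { C, D, E } ∪ { B, C }
  — 11 sets.
Round 3: +3 →
  { A }  = ᶜ of { B, C, D, E }
  { B }  = ᶜ of { A, C, D, E }
  { C }  = ᶜ of { A, B, D, E }
  — 14 sets.
Round 4: +2 →
  { A, C }  = { C } ∪ { A }
  { B, D, E }  = { D, E } ∪ { B }
  — 16 sets.
Round 5: already closed under ᶜ and ∪.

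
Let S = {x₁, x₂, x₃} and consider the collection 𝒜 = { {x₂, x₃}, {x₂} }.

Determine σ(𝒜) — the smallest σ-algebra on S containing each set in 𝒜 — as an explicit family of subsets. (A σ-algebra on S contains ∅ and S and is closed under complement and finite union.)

Initial family (4 sets): { ∅, {x₂}, {x₂, x₃}, S }.
Round 1. New:
  {x₁}  = ᶜ of {x₂, x₃}
  {x₁, x₃}  = ᶜ of {x₂}
  (now 6)
Round 2 adds 1:
  {x₁, x₂}  = {x₂} ∪ {x₁}
  (now 7)
Round 3: 1 new —
  {x₃}  = ᶜ of {x₁, x₂}
  (now 8)
Round 4 adds nothing — fixpoint reached.

σ(𝒜) = { ∅, {x₁}, {x₂}, {x₃}, {x₁, x₂}, {x₁, x₃}, {x₂, x₃}, S }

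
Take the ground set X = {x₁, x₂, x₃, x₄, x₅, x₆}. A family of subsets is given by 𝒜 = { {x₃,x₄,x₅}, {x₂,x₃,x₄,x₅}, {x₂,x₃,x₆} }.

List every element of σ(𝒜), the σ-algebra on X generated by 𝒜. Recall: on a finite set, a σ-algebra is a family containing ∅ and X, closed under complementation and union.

σ(𝒜) = { ∅, {x₁}, {x₂}, {x₃}, {x₆}, {x₁,x₂}, {x₁,x₃}, {x₁,x₆}, {x₂,x₃}, {x₂,x₆}, {x₃,x₆}, {x₄,x₅}, {x₁,x₂,x₃}, {x₁,x₂,x₆}, {x₁,x₃,x₆}, {x₁,x₄,x₅}, {x₂,x₃,x₆}, {x₂,x₄,x₅}, {x₃,x₄,x₅}, {x₄,x₅,x₆}, {x₁,x₂,x₃,x₆}, {x₁,x₂,x₄,x₅}, {x₁,x₃,x₄,x₅}, {x₁,x₄,x₅,x₆}, {x₂,x₃,x₄,x₅}, {x₂,x₄,x₅,x₆}, {x₃,x₄,x₅,x₆}, {x₁,x₂,x₃,x₄,x₅}, {x₁,x₂,x₄,x₅,x₆}, {x₁,x₃,x₄,x₅,x₆}, {x₂,x₃,x₄,x₅,x₆}, X }

Derivation:
Start: 𝒜 ∪ {∅, X} = { ∅, {x₂,x₃,x₆}, {x₃,x₄,x₅}, {x₂,x₃,x₄,x₅}, X }.
Iteration 1. New:
  {x₁,x₆}  = complement {x₂,x₃,x₄,x₅}
  {x₁,x₂,x₆}  = complement {x₃,x₄,x₅}
  {x₁,x₄,x₅}  = complement {x₂,x₃,x₆}
  {x₂,x₃,x₄,x₅,x₆}  = {x₃,x₄,x₅} ∪ {x₂,x₃,x₆}
  — 9 sets.
Iteration 2. New:
  {x₁}  = complement {x₂,x₃,x₄,x₅,x₆}
  {x₁,x₂,x₃,x₆}  = {x₁,x₆} ∪ {x₂,x₃,x₆}
  {x₁,x₃,x₄,x₅}  = {x₁,x₄,x₅} ∪ {x₃,x₄,x₅}
  {x₁,x₄,x₅,x₆}  = {x₁,x₄,x₅} ∪ {x₁,x₆}
  {x₁,x₂,x₃,x₄,x₅}  = {x₁,x₄,x₅} ∪ {x₂,x₃,x₄,x₅}
  {x₁,x₂,x₄,x₅,x₆}  = {x₁,x₄,x₅} ∪ {x₁,x₂,x₆}
  {x₁,x₃,x₄,x₅,x₆}  = {x₃,x₄,x₅} ∪ {x₁,x₆}
  — 16 sets.
Iteration 3 adds 6:
  {x₂}  = complement {x₁,x₃,x₄,x₅,x₆}
  {x₃}  = complement {x₁,x₂,x₄,x₅,x₆}
  {x₆}  = complement {x₁,x₂,x₃,x₄,x₅}
  {x₂,x₃}  = complement {x₁,x₄,x₅,x₆}
  {x₂,x₆}  = complement {x₁,x₃,x₄,x₅}
  {x₄,x₅}  = complement {x₁,x₂,x₃,x₆}
  — 22 sets.
Iteration 4: +10 →
  {x₁,x₂}  = {x₂} ∪ {x₁}
  {x₁,x₃}  = {x₃} ∪ {x₁}
  {x₃,x₆}  = {x₆} ∪ {x₃}
  {x₁,x₂,x₃}  = {x₂,x₃} ∪ {x₁}
  {x₁,x₃,x₆}  = {x₁,x₆} ∪ {x₃}
  {x₂,x₄,x₅}  = {x₂} ∪ {x₄,x₅}
  {x₄,x₅,x₆}  = {x₆} ∪ {x₄,x₅}
  {x₁,x₂,x₄,x₅}  = {x₁,x₄,x₅} ∪ {x₂}
  {x₂,x₄,x₅,x₆}  = {x₂,x₆} ∪ {x₄,x₅}
  {x₃,x₄,x₅,x₆}  = {x₃,x₄,x₅} ∪ {x₆}
  — 32 sets.
Iteration 5: already closed under ᶜ and ∪.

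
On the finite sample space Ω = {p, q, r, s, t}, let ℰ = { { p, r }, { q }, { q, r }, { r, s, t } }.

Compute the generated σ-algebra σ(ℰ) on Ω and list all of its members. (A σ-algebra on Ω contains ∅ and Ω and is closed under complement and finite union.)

Take S₀ = ℰ ∪ {∅, Ω} = { {}, { q }, { p, r }, { q, r }, { r, s, t }, Ω }.
Pass 1: 6 new —
  { p, q }  = ᶜ of { r, s, t }
  { p, q, r }  = { q, r } ∪ { p, r }
  { p, s, t }  = ᶜ of { q, r }
  { q, s, t }  = ᶜ of { p, r }
  { p, r, s, t }  = ᶜ of { q }
  { q, r, s, t }  = { r, s, t } ∪ { q, r }
  (now 12)
Pass 2 adds 3:
  { p }  = ᶜ of { q, r, s, t }
  { s, t }  = ᶜ of { p, q, r }
  { p, q, s, t }  = { p, s, t } ∪ { p, q }
  (now 15)
Pass 3: +1 →
  { r }  = ᶜ of { p, q, s, t }
  (now 16)
Pass 4: no new sets; the family is a σ-algebra.

σ(ℰ) = { {}, { p }, { q }, { r }, { p, q }, { p, r }, { q, r }, { s, t }, { p, q, r }, { p, s, t }, { q, s, t }, { r, s, t }, { p, q, s, t }, { p, r, s, t }, { q, r, s, t }, Ω }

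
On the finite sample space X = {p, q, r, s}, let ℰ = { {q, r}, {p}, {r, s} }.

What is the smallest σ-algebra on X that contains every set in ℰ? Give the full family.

σ(ℰ) = { {}, {p}, {q}, {r}, {s}, {p, q}, {p, r}, {p, s}, {q, r}, {q, s}, {r, s}, {p, q, r}, {p, q, s}, {p, r, s}, {q, r, s}, X }

Trace:
Initial family (5 sets): { {}, {p}, {q, r}, {r, s}, X }.
Step 1: +5 →
  {p, q}  = ᶜ of {r, s}
  {p, s}  = ᶜ of {q, r}
  {p, q, r}  = {q, r} ∪ {p}
  {p, r, s}  = {r, s} ∪ {p}
  {q, r, s}  = ᶜ of {p}
Step 2: 3 new —
  {q}  = ᶜ of {p, r, s}
  {s}  = ᶜ of {p, q, r}
  {p, q, s}  = {p, q} ∪ {p, s}
Step 3. New:
  {r}  = ᶜ of {p, q, s}
  {q, s}  = {s} ∪ {q}
Step 4: +1 →
  {p, r}  = ᶜ of {q, s}
Step 5: closed — nothing new.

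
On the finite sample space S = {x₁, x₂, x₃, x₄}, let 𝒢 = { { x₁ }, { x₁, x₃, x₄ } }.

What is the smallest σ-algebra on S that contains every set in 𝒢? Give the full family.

|σ(𝒢)| = 8.  σ(𝒢) = { ∅, { x₁ }, { x₂ }, { x₁, x₂ }, { x₃, x₄ }, { x₁, x₃, x₄ }, { x₂, x₃, x₄ }, S }

Working:
Begin from { ∅, { x₁ }, { x₁, x₃, x₄ }, S } (that is, 𝒢 plus ∅ and S).
Round 1 adds 2:
  { x₂ }  = ᶜ of { x₁, x₃, x₄ }
  { x₂, x₃, x₄ }  = ᶜ of { x₁ }
Round 2 adds 1:
  { x₁, x₂ }  = { x₂ } ∪ { x₁ }
Round 3. New:
  { x₃, x₄ }  = ᶜ of { x₁, x₂ }
Round 4: already closed under ᶜ and ∪.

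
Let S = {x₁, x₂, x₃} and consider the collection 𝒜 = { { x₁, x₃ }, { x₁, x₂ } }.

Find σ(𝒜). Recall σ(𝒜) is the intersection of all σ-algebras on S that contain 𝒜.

Seed the family with 𝒜 together with ∅ and S: { {}, { x₁, x₂ }, { x₁, x₃ }, S }.
Round 1: 2 new —
  { x₂ }  = complement { x₁, x₃ }
  { x₃ }  = complement { x₁, x₂ }
  [6 total]
Round 2: +1 →
  { x₂, x₃ }  = { x₃ } ∪ { x₂ }
  [7 total]
Round 3 (1 new):
  { x₁ }  = complement { x₂, x₃ }
  [8 total]
Round 4: no new sets; the family is a σ-algebra.

Therefore σ(𝒜) = { {}, { x₁ }, { x₂ }, { x₃ }, { x₁, x₂ }, { x₁, x₃ }, { x₂, x₃ }, S } (|σ(𝒜)| = 8).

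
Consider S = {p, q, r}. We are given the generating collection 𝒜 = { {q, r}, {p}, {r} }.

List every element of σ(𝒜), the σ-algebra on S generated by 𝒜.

σ(𝒜) (8 sets): { {}, {p}, {q}, {r}, {p, q}, {p, r}, {q, r}, S }

Check:
Start: 𝒜 ∪ {∅, S} = { {}, {p}, {r}, {q, r}, S }.
Pass 1 adds 2:
  {p, q}  = S∖{r}
  {p, r}  = {r} ∪ {p}
Pass 2 (1 new):
  {q}  = S∖{p, r}
Pass 3: no new sets; the family is a σ-algebra.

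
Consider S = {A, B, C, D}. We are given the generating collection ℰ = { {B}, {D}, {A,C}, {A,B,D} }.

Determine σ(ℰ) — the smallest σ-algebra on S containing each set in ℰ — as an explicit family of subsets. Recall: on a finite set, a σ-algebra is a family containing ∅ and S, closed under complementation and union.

Answer: σ(ℰ) = { {}, {A}, {B}, {C}, {D}, {A,B}, {A,C}, {A,D}, {B,C}, {B,D}, {C,D}, {A,B,C}, {A,B,D}, {A,C,D}, {B,C,D}, S }

Check:
Start: ℰ ∪ {∅, S} = { {}, {B}, {D}, {A,C}, {A,B,D}, S }.
Pass 1: +4 →
  {C}  = complement {A,B,D}
  {B,D}  = complement {A,C}
  {A,B,C}  = complement {D}
  {A,C,D}  = complement {B}
  [10 total]
Pass 2 (3 new):
  {B,C}  = {B} ∪ {C}
  {C,D}  = {C} ∪ {D}
  {B,C,D}  = {C} ∪ {B,D}
  [13 total]
Pass 3: 3 new —
  {A}  = complement {B,C,D}
  {A,B}  = complement {C,D}
  {A,D}  = complement {B,C}
  [16 total]
Pass 4: no new sets; the family is a σ-algebra.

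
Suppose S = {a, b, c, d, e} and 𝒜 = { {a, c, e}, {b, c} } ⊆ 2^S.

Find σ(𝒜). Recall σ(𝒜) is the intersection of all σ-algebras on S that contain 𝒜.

Begin from { ∅, {b, c}, {a, c, e}, S } (that is, 𝒜 plus ∅ and S).
Round 1. New:
  {b, d}  = {a, c, e}ᶜ
  {a, d, e}  = {b, c}ᶜ
  {a, b, c, e}  = {a, c, e} ∪ {b, c}
  — 7 sets.
Round 2 adds 4:
  {d}  = {a, b, c, e}ᶜ
  {b, c, d}  = {b, c} ∪ {b, d}
  {a, b, d, e}  = {a, d, e} ∪ {b, d}
  {a, c, d, e}  = {a, d, e} ∪ {a, c, e}
  — 11 sets.
Round 3 (3 new):
  {b}  = {a, c, d, e}ᶜ
  {c}  = {a, b, d, e}ᶜ
  {a, e}  = {b, c, d}ᶜ
  — 14 sets.
Round 4: +2 →
  {c, d}  = {c} ∪ {d}
  {a, b, e}  = {a, e} ∪ {b}
  — 16 sets.
Round 5: closed — nothing new.

Hence σ(𝒜) has 16 members: { ∅, {b}, {c}, {d}, {a, e}, {b, c}, {b, d}, {c, d}, {a, b, e}, {a, c, e}, {a, d, e}, {b, c, d}, {a, b, c, e}, {a, b, d, e}, {a, c, d, e}, S }.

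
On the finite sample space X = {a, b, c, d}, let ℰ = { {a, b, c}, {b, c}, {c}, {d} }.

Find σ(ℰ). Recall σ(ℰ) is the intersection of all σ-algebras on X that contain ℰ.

Initial family (6 sets): { {}, {c}, {d}, {b, c}, {a, b, c}, X }.
Pass 1. New:
  {a, d}  = ᶜ of {b, c}
  {c, d}  = {c} ∪ {d}
  {a, b, d}  = ᶜ of {c}
  {b, c, d}  = {b, c} ∪ {d}
  (now 10)
Pass 2. New:
  {a}  = ᶜ of {b, c, d}
  {a, b}  = ᶜ of {c, d}
  {a, c, d}  = {c, d} ∪ {a, d}
  (now 13)
Pass 3: 2 new —
  {b}  = ᶜ of {a, c, d}
  {a, c}  = {c} ∪ {a}
  (now 15)
Pass 4 adds 1:
  {b, d}  = ᶜ of {a, c}
  (now 16)
After Pass 5 the family is unchanged; done.

σ(ℰ) = { {}, {a}, {b}, {c}, {d}, {a, b}, {a, c}, {a, d}, {b, c}, {b, d}, {c, d}, {a, b, c}, {a, b, d}, {a, c, d}, {b, c, d}, X }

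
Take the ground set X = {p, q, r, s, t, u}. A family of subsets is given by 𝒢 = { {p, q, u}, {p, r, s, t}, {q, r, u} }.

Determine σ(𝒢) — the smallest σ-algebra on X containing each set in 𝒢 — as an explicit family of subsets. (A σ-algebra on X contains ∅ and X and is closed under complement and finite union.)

Take S₀ = 𝒢 ∪ {∅, X} = { ∅, {p, q, u}, {q, r, u}, {p, r, s, t}, X }.
Iteration 1: +4 →
  {q, u}  = {p, r, s, t}ᶜ
  {p, s, t}  = {q, r, u}ᶜ
  {r, s, t}  = {p, q, u}ᶜ
  {p, q, r, u}  = {q, r, u} ∪ {p, q, u}
  — 9 sets.
Iteration 2 (3 new):
  {s, t}  = {p, q, r, u}ᶜ
  {p, q, s, t, u}  = {p, s, t} ∪ {q, u}
  {q, r, s, t, u}  = {r, s, t} ∪ {q, r, u}
  — 12 sets.
Iteration 3: 3 new —
  {p}  = {q, r, s, t, u}ᶜ
  {r}  = {p, q, s, t, u}ᶜ
  {q, s, t, u}  = {s, t} ∪ {q, u}
  — 15 sets.
Iteration 4 adds 1:
  {p, r}  = {q, s, t, u}ᶜ
  — 16 sets.
Iteration 5: already closed under ᶜ and ∪.

Therefore σ(𝒢) = { ∅, {p}, {r}, {p, r}, {q, u}, {s, t}, {p, q, u}, {p, s, t}, {q, r, u}, {r, s, t}, {p, q, r, u}, {p, r, s, t}, {q, s, t, u}, {p, q, s, t, u}, {q, r, s, t, u}, X } (|σ(𝒢)| = 16).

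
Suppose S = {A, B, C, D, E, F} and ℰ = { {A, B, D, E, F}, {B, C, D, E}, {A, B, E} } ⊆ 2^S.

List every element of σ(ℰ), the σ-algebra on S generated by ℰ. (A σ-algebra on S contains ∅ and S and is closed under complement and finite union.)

σ(ℰ) = { {}, {A}, {C}, {D}, {F}, {A, C}, {A, D}, {A, F}, {B, E}, {C, D}, {C, F}, {D, F}, {A, B, E}, {A, C, D}, {A, C, F}, {A, D, F}, {B, C, E}, {B, D, E}, {B, E, F}, {C, D, F}, {A, B, C, E}, {A, B, D, E}, {A, B, E, F}, {A, C, D, F}, {B, C, D, E}, {B, C, E, F}, {B, D, E, F}, {A, B, C, D, E}, {A, B, C, E, F}, {A, B, D, E, F}, {B, C, D, E, F}, S }

Derivation:
Begin from { {}, {A, B, E}, {B, C, D, E}, {A, B, D, E, F}, S } (that is, ℰ plus ∅ and S).
Pass 1. New:
  {C}  = ᶜ of {A, B, D, E, F}
  {A, F}  = ᶜ of {B, C, D, E}
  {C, D, F}  = ᶜ of {A, B, E}
  {A, B, C, D, E}  = {A, B, E} ∪ {B, C, D, E}
  — 9 sets.
Pass 2 adds 6:
  {F}  = ᶜ of {A, B, C, D, E}
  {A, C, F}  = {A, F} ∪ {C}
  {A, B, C, E}  = {C} ∪ {A, B, E}
  {A, B, E, F}  = {A, F} ∪ {A, B, E}
  {A, C, D, F}  = {A, F} ∪ {C, D, F}
  {B, C, D, E, F}  = {B, C, D, E} ∪ {C, D, F}
  — 15 sets.
Pass 3 (7 new):
  {A}  = ᶜ of {B, C, D, E, F}
  {B, E}  = ᶜ of {A, C, D, F}
  {C, D}  = ᶜ of {A, B, E, F}
  {C, F}  = {C} ∪ {F}
  {D, F}  = ᶜ of {A, B, C, E}
  {B, D, E}  = ᶜ of {A, C, F}
  {A, B, C, E, F}  = {C} ∪ {A, B, E, F}
  — 22 sets.
Pass 4: +9 →
  {D}  = ᶜ of {A, B, C, E, F}
  {A, C}  = {C} ∪ {A}
  {A, C, D}  = {C, D} ∪ {A}
  {A, D, F}  = {A, F} ∪ {D, F}
  {B, C, E}  = {B, E} ∪ {C}
  {B, E, F}  = {B, E} ∪ {F}
  {A, B, D, E}  = ᶜ of {C, F}
  {B, C, E, F}  = {B, E} ∪ {C, F}
  {B, D, E, F}  = {B, E} ∪ {D, F}
  — 31 sets.
Pass 5 adds 1:
  {A, D}  = ᶜ of {B, C, E, F}
  — 32 sets.
Pass 6: stable.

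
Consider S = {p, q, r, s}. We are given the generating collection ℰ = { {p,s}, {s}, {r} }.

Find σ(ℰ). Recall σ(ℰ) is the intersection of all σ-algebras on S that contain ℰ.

σ(ℰ) = { ∅, {p}, {q}, {r}, {s}, {p,q}, {p,r}, {p,s}, {q,r}, {q,s}, {r,s}, {p,q,r}, {p,q,s}, {p,r,s}, {q,r,s}, S }

Derivation:
Seed the family with ℰ together with ∅ and S: { ∅, {r}, {s}, {p,s}, S }.
Pass 1: +5 →
  {q,r}  = complement {p,s}
  {r,s}  = {r} ∪ {s}
  {p,q,r}  = complement {s}
  {p,q,s}  = complement {r}
  {p,r,s}  = {r} ∪ {p,s}
Pass 2 adds 3:
  {q}  = complement {p,r,s}
  {p,q}  = complement {r,s}
  {q,r,s}  = {r,s} ∪ {q,r}
Pass 3 adds 2:
  {p}  = complement {q,r,s}
  {q,s}  = {s} ∪ {q}
Pass 4: 1 new —
  {p,r}  = complement {q,s}
Pass 5: no new sets; the family is a σ-algebra.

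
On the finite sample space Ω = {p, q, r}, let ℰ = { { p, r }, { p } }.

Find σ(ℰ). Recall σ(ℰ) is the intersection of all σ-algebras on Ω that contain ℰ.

|σ(ℰ)| = 8.  σ(ℰ) = { ∅, { p }, { q }, { r }, { p, q }, { p, r }, { q, r }, Ω }

Derivation:
Seed the family with ℰ together with ∅ and Ω: { ∅, { p }, { p, r }, Ω }.
Pass 1 (2 new):
  { q }  = { p, r }ᶜ
  { q, r }  = { p }ᶜ
  |family| = 6
Pass 2: +1 →
  { p, q }  = { q } ∪ { p }
  |family| = 7
Pass 3. New:
  { r }  = { p, q }ᶜ
  |family| = 8
Pass 4: closed — nothing new.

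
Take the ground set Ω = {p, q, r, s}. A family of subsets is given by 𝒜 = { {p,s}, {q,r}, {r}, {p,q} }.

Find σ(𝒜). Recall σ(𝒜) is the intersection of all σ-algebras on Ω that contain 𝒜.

Take S₀ = 𝒜 ∪ {∅, Ω} = { {}, {r}, {p,q}, {p,s}, {q,r}, Ω }.
Round 1 (4 new):
  {r,s}  = ᶜ of {p,q}
  {p,q,r}  = {r} ∪ {p,q}
  {p,q,s}  = ᶜ of {r}
  {p,r,s}  = {r} ∪ {p,s}
  — 10 sets.
Round 2 (3 new):
  {q}  = ᶜ of {p,r,s}
  {s}  = ᶜ of {p,q,r}
  {q,r,s}  = {r,s} ∪ {q,r}
  — 13 sets.
Round 3 (2 new):
  {p}  = ᶜ of {q,r,s}
  {q,s}  = {s} ∪ {q}
  — 15 sets.
Round 4. New:
  {p,r}  = ᶜ of {q,s}
  — 16 sets.
Round 5: already closed under ᶜ and ∪.

σ(𝒜) = { {}, {p}, {q}, {r}, {s}, {p,q}, {p,r}, {p,s}, {q,r}, {q,s}, {r,s}, {p,q,r}, {p,q,s}, {p,r,s}, {q,r,s}, Ω }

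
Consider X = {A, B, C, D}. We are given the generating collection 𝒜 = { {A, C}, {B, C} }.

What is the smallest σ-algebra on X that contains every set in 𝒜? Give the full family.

Initial family (4 sets): { ∅, {A, C}, {B, C}, X }.
Pass 1 adds 3:
  {A, D}  = X∖{B, C}
  {B, D}  = X∖{A, C}
  {A, B, C}  = {A, C} ∪ {B, C}
  — 7 sets.
Pass 2. New:
  {D}  = X∖{A, B, C}
  {A, B, D}  = {A, D} ∪ {B, D}
  {A, C, D}  = {A, D} ∪ {A, C}
  {B, C, D}  = {B, C} ∪ {B, D}
  — 11 sets.
Pass 3 (3 new):
  {A}  = X∖{B, C, D}
  {B}  = X∖{A, C, D}
  {C}  = X∖{A, B, D}
  — 14 sets.
Pass 4. New:
  {A, B}  = {B} ∪ {A}
  {C, D}  = {C} ∪ {D}
  — 16 sets.
Pass 5: closed — nothing new.

σ(𝒜) = { ∅, {A}, {B}, {C}, {D}, {A, B}, {A, C}, {A, D}, {B, C}, {B, D}, {C, D}, {A, B, C}, {A, B, D}, {A, C, D}, {B, C, D}, X }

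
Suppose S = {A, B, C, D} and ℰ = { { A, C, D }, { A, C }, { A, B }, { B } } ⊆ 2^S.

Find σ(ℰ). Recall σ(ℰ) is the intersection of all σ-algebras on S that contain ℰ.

|σ(ℰ)| = 16.  σ(ℰ) = { ∅, { A }, { B }, { C }, { D }, { A, B }, { A, C }, { A, D }, { B, C }, { B, D }, { C, D }, { A, B, C }, { A, B, D }, { A, C, D }, { B, C, D }, S }

Check:
Initial family (6 sets): { ∅, { B }, { A, B }, { A, C }, { A, C, D }, S }.
Round 1: +3 →
  { B, D }  = ᶜ of { A, C }
  { C, D }  = ᶜ of { A, B }
  { A, B, C }  = { A, B } ∪ { A, C }
  |family| = 9
Round 2 (3 new):
  { D }  = ᶜ of { A, B, C }
  { A, B, D }  = { A, B } ∪ { B, D }
  { B, C, D }  = { C, D } ∪ { B }
  |family| = 12
Round 3 (2 new):
  { A }  = ᶜ of { B, C, D }
  { C }  = ᶜ of { A, B, D }
  |family| = 14
Round 4 (2 new):
  { A, D }  = { D } ∪ { A }
  { B, C }  = { C } ∪ { B }
  |family| = 16
Round 5: stable.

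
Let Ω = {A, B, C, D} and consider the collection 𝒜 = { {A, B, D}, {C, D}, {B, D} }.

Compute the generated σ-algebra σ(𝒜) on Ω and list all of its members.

Start: 𝒜 ∪ {∅, Ω} = { {}, {B, D}, {C, D}, {A, B, D}, Ω }.
Iteration 1: 4 new —
  {C}  = Ω∖{A, B, D}
  {A, B}  = Ω∖{C, D}
  {A, C}  = Ω∖{B, D}
  {B, C, D}  = {C, D} ∪ {B, D}
  [9 total]
Iteration 2. New:
  {A}  = Ω∖{B, C, D}
  {A, B, C}  = {A, B} ∪ {C}
  {A, C, D}  = {C, D} ∪ {A, C}
  [12 total]
Iteration 3: +2 →
  {B}  = Ω∖{A, C, D}
  {D}  = Ω∖{A, B, C}
  [14 total]
Iteration 4. New:
  {A, D}  = {D} ∪ {A}
  {B, C}  = {C} ∪ {B}
  [16 total]
After Iteration 5 the family is unchanged; done.

Hence σ(𝒜) has 16 members: { {}, {A}, {B}, {C}, {D}, {A, B}, {A, C}, {A, D}, {B, C}, {B, D}, {C, D}, {A, B, C}, {A, B, D}, {A, C, D}, {B, C, D}, Ω }.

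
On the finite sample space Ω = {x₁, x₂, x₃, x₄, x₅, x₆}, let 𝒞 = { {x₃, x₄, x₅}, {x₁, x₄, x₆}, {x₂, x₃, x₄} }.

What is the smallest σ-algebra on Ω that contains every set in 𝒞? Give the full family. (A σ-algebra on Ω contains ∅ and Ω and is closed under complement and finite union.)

σ(𝒞) (32 sets): { ∅, {x₂}, {x₃}, {x₄}, {x₅}, {x₁, x₆}, {x₂, x₃}, {x₂, x₄}, {x₂, x₅}, {x₃, x₄}, {x₃, x₅}, {x₄, x₅}, {x₁, x₂, x₆}, {x₁, x₃, x₆}, {x₁, x₄, x₆}, {x₁, x₅, x₆}, {x₂, x₃, x₄}, {x₂, x₃, x₅}, {x₂, x₄, x₅}, {x₃, x₄, x₅}, {x₁, x₂, x₃, x₆}, {x₁, x₂, x₄, x₆}, {x₁, x₂, x₅, x₆}, {x₁, x₃, x₄, x₆}, {x₁, x₃, x₅, x₆}, {x₁, x₄, x₅, x₆}, {x₂, x₃, x₄, x₅}, {x₁, x₂, x₃, x₄, x₆}, {x₁, x₂, x₃, x₅, x₆}, {x₁, x₂, x₄, x₅, x₆}, {x₁, x₃, x₄, x₅, x₆}, Ω }

Working:
Take S₀ = 𝒞 ∪ {∅, Ω} = { ∅, {x₁, x₄, x₆}, {x₂, x₃, x₄}, {x₃, x₄, x₅}, Ω }.
Iteration 1: +6 →
  {x₁, x₂, x₆}  = Ω∖{x₃, x₄, x₅}
  {x₁, x₅, x₆}  = Ω∖{x₂, x₃, x₄}
  {x₂, x₃, x₅}  = Ω∖{x₁, x₄, x₆}
  {x₂, x₃, x₄, x₅}  = {x₃, x₄, x₅} ∪ {x₂, x₃, x₄}
  {x₁, x₂, x₃, x₄, x₆}  = {x₂, x₃, x₄} ∪ {x₁, x₄, x₆}
  {x₁, x₃, x₄, x₅, x₆}  = {x₃, x₄, x₅} ∪ {x₁, x₄, x₆}
Iteration 2. New:
  {x₂}  = Ω∖{x₁, x₃, x₄, x₅, x₆}
  {x₅}  = Ω∖{x₁, x₂, x₃, x₄, x₆}
  {x₁, x₆}  = Ω∖{x₂, x₃, x₄, x₅}
  {x₁, x₂, x₄, x₆}  = {x₁, x₄, x₆} ∪ {x₁, x₂, x₆}
  {x₁, x₂, x₅, x₆}  = {x₁, x₅, x₆} ∪ {x₁, x₂, x₆}
  {x₁, x₄, x₅, x₆}  = {x₁, x₄, x₆} ∪ {x₁, x₅, x₆}
  {x₁, x₂, x₃, x₅, x₆}  = {x₂, x₃, x₅} ∪ {x₁, x₅, x₆}
Iteration 3: 6 new —
  {x₄}  = Ω∖{x₁, x₂, x₃, x₅, x₆}
  {x₂, x₃}  = Ω∖{x₁, x₄, x₅, x₆}
  {x₂, x₅}  = {x₂} ∪ {x₅}
  {x₃, x₄}  = Ω∖{x₁, x₂, x₅, x₆}
  {x₃, x₅}  = Ω∖{x₁, x₂, x₄, x₆}
  {x₁, x₂, x₄, x₅, x₆}  = {x₁, x₂, x₄, x₆} ∪ {x₁, x₅, x₆}
Iteration 4: +7 →
  {x₃}  = Ω∖{x₁, x₂, x₄, x₅, x₆}
  {x₂, x₄}  = {x₂} ∪ {x₄}
  {x₄, x₅}  = {x₅} ∪ {x₄}
  {x₂, x₄, x₅}  = {x₂, x₅} ∪ {x₄}
  {x₁, x₂, x₃, x₆}  = {x₁, x₆} ∪ {x₂, x₃}
  {x₁, x₃, x₄, x₆}  = Ω∖{x₂, x₅}
  {x₁, x₃, x₅, x₆}  = {x₁, x₆} ∪ {x₃, x₅}
Iteration 5 (1 new):
  {x₁, x₃, x₆}  = Ω∖{x₂, x₄, x₅}
Iteration 6: already closed under ᶜ and ∪.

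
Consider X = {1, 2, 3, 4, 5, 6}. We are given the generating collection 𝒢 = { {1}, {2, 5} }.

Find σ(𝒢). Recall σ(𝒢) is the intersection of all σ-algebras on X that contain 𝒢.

Start: 𝒢 ∪ {∅, X} = { ∅, {1}, {2, 5}, X }.
Iteration 1: 3 new —
  {1, 2, 5}  = {2, 5} ∪ {1}
  {1, 3, 4, 6}  = ᶜ of {2, 5}
  {2, 3, 4, 5, 6}  = ᶜ of {1}
  (now 7)
Iteration 2: 1 new —
  {3, 4, 6}  = ᶜ of {1, 2, 5}
  (now 8)
Iteration 3: closed — nothing new.

σ(𝒢) = { ∅, {1}, {2, 5}, {1, 2, 5}, {3, 4, 6}, {1, 3, 4, 6}, {2, 3, 4, 5, 6}, X }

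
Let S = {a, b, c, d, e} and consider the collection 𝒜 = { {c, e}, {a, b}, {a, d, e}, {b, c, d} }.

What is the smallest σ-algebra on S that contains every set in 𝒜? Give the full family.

Start: 𝒜 ∪ {∅, S} = { {}, {a, b}, {c, e}, {a, d, e}, {b, c, d}, S }.
Pass 1. New:
  {a, e}  = S∖{b, c, d}
  {b, c}  = S∖{a, d, e}
  {a, b, d}  = S∖{c, e}
  {c, d, e}  = S∖{a, b}
  {a, b, c, d}  = {b, c, d} ∪ {a, b}
  {a, b, c, e}  = {a, b} ∪ {c, e}
  {a, b, d, e}  = {a, d, e} ∪ {a, b}
  {a, c, d, e}  = {a, d, e} ∪ {c, e}
  {b, c, d, e}  = {b, c, d} ∪ {c, e}
  |family| = 15
Pass 2: +9 →
  {a}  = S∖{b, c, d, e}
  {b}  = S∖{a, c, d, e}
  {c}  = S∖{a, b, d, e}
  {d}  = S∖{a, b, c, e}
  {e}  = S∖{a, b, c, d}
  {a, b, c}  = {a, b} ∪ {b, c}
  {a, b, e}  = {a, b} ∪ {a, e}
  {a, c, e}  = {a, e} ∪ {c, e}
  {b, c, e}  = {b, c} ∪ {c, e}
  |family| = 24
Pass 3: 6 new —
  {a, c}  = {c} ∪ {a}
  {a, d}  = S∖{b, c, e}
  {b, d}  = S∖{a, c, e}
  {b, e}  = {b} ∪ {e}
  {c, d}  = S∖{a, b, e}
  {d, e}  = S∖{a, b, c}
  |family| = 30
Pass 4. New:
  {a, c, d}  = S∖{b, e}
  {b, d, e}  = S∖{a, c}
  |family| = 32
Pass 5: closed — nothing new.

Therefore σ(𝒜) = { {}, {a}, {b}, {c}, {d}, {e}, {a, b}, {a, c}, {a, d}, {a, e}, {b, c}, {b, d}, {b, e}, {c, d}, {c, e}, {d, e}, {a, b, c}, {a, b, d}, {a, b, e}, {a, c, d}, {a, c, e}, {a, d, e}, {b, c, d}, {b, c, e}, {b, d, e}, {c, d, e}, {a, b, c, d}, {a, b, c, e}, {a, b, d, e}, {a, c, d, e}, {b, c, d, e}, S } (|σ(𝒜)| = 32).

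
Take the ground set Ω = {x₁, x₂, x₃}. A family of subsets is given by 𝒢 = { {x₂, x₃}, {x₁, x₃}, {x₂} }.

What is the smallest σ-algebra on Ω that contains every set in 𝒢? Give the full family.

|σ(𝒢)| = 8.  σ(𝒢) = { ∅, {x₁}, {x₂}, {x₃}, {x₁, x₂}, {x₁, x₃}, {x₂, x₃}, Ω }

Derivation:
Start: 𝒢 ∪ {∅, Ω} = { ∅, {x₂}, {x₁, x₃}, {x₂, x₃}, Ω }.
Pass 1: +1 →
  {x₁}  = complement {x₂, x₃}
Pass 2: +1 →
  {x₁, x₂}  = {x₂} ∪ {x₁}
Pass 3 (1 new):
  {x₃}  = complement {x₁, x₂}
Pass 4: already closed under ᶜ and ∪.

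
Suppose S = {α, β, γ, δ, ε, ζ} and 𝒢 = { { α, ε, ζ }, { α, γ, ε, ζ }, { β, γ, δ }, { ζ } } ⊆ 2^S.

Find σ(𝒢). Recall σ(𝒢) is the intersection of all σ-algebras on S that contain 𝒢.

σ(𝒢) (16 sets): { ∅, { γ }, { ζ }, { α, ε }, { β, δ }, { γ, ζ }, { α, γ, ε }, { α, ε, ζ }, { β, γ, δ }, { β, δ, ζ }, { α, β, δ, ε }, { α, γ, ε, ζ }, { β, γ, δ, ζ }, { α, β, γ, δ, ε }, { α, β, δ, ε, ζ }, S }

Trace:
Begin from { ∅, { ζ }, { α, ε, ζ }, { β, γ, δ }, { α, γ, ε, ζ }, S } (that is, 𝒢 plus ∅ and S).
Step 1: +3 →
  { β, δ }  = S∖{ α, γ, ε, ζ }
  { β, γ, δ, ζ }  = { β, γ, δ } ∪ { ζ }
  { α, β, γ, δ, ε }  = S∖{ ζ }
  [9 total]
Step 2. New:
  { α, ε }  = S∖{ β, γ, δ, ζ }
  { β, δ, ζ }  = { ζ } ∪ { β, δ }
  { α, β, δ, ε, ζ }  = { α, ε, ζ } ∪ { β, δ }
  [12 total]
Step 3. New:
  { γ }  = S∖{ α, β, δ, ε, ζ }
  { α, γ, ε }  = S∖{ β, δ, ζ }
  { α, β, δ, ε }  = { α, ε } ∪ { β, δ }
  [15 total]
Step 4 (1 new):
  { γ, ζ }  = S∖{ α, β, δ, ε }
  [16 total]
Step 5: already closed under ᶜ and ∪.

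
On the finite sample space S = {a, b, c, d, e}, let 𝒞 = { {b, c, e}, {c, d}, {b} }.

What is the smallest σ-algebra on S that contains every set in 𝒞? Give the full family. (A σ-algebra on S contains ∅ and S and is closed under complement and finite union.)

σ(𝒞) = { ∅, {a}, {b}, {c}, {d}, {e}, {a, b}, {a, c}, {a, d}, {a, e}, {b, c}, {b, d}, {b, e}, {c, d}, {c, e}, {d, e}, {a, b, c}, {a, b, d}, {a, b, e}, {a, c, d}, {a, c, e}, {a, d, e}, {b, c, d}, {b, c, e}, {b, d, e}, {c, d, e}, {a, b, c, d}, {a, b, c, e}, {a, b, d, e}, {a, c, d, e}, {b, c, d, e}, S }

Working:
Initial family (5 sets): { ∅, {b}, {c, d}, {b, c, e}, S }.
Iteration 1 (5 new):
  {a, d}  = {b, c, e}ᶜ
  {a, b, e}  = {c, d}ᶜ
  {b, c, d}  = {c, d} ∪ {b}
  {a, c, d, e}  = {b}ᶜ
  {b, c, d, e}  = {c, d} ∪ {b, c, e}
  [10 total]
Iteration 2 (7 new):
  {a}  = {b, c, d, e}ᶜ
  {a, e}  = {b, c, d}ᶜ
  {a, b, d}  = {b} ∪ {a, d}
  {a, c, d}  = {c, d} ∪ {a, d}
  {a, b, c, d}  = {b, c, d} ∪ {a, d}
  {a, b, c, e}  = {a, b, e} ∪ {b, c, e}
  {a, b, d, e}  = {a, b, e} ∪ {a, d}
  [17 total]
Iteration 3: +7 →
  {c}  = {a, b, d, e}ᶜ
  {d}  = {a, b, c, e}ᶜ
  {e}  = {a, b, c, d}ᶜ
  {a, b}  = {b} ∪ {a}
  {b, e}  = {a, c, d}ᶜ
  {c, e}  = {a, b, d}ᶜ
  {a, d, e}  = {a, d} ∪ {a, e}
  [24 total]
Iteration 4. New:
  {a, c}  = {c} ∪ {a}
  {b, c}  = {a, d, e}ᶜ
  {b, d}  = {b} ∪ {d}
  {d, e}  = {e} ∪ {d}
  {a, b, c}  = {a, b} ∪ {c}
  {a, c, e}  = {c} ∪ {a, e}
  {b, d, e}  = {b, e} ∪ {d}
  {c, d, e}  = {a, b}ᶜ
  [32 total]
Iteration 5 adds nothing — fixpoint reached.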